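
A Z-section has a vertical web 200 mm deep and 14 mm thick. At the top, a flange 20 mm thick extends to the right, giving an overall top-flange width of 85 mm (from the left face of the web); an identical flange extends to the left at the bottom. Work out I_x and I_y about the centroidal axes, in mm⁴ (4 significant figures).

I_x ≈ 3.243 × 10⁷ mm⁴, I_y ≈ 6.369 × 10⁶ mm⁴

Decompose the section into non-overlapping parts with the origin at the bottom-left of its bounding rectangle.
Web: 14 × 200, A = 2 800 mm², y = 100 mm, Ī = 9 333 333 mm⁴.
Top flange (beyond web): 71 × 20, A = 1 420 mm², y = 190 mm, Ī = 47333.3 mm⁴.
Bottom flange (beyond web): 71 × 20, A = 1 420 mm², y = 10 mm, Ī = 47333.3 mm⁴.
Centroid: ȳ = ΣA·y / ΣA = 100 mm.
Transfer each piece to the centroidal x-axis using Ī + A·d² with d = y − 100:
  web: d = 0 mm → contributes +9 333 333 mm⁴
  top flange (beyond web): d = 90 mm → contributes +11 549 333 mm⁴
  bottom flange (beyond web): d = -90 mm → contributes +11 549 333 mm⁴
Total I = 32 432 000 mm⁴.
For the y-axis: x̄ = 78 mm.
Repeating about the centroidal y-axis gives I_y = 6 368 520 mm⁴.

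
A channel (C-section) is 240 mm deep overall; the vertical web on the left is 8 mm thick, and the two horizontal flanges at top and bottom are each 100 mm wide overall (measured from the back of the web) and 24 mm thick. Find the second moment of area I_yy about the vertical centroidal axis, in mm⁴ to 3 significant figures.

I_yy ≈ 6.47 × 10⁶ mm⁴

Split into non-overlapping primitives; take the origin at the lower-left of the bounding box.
Web: 8 × 240, A = 1 920 mm², x = 4 mm, Ī = 10 240 mm⁴.
Top flange (beyond web): 92 × 24, A = 2 208 mm², x = 54 mm, Ī = 1 557 376 mm⁴.
Bottom flange (beyond web): 92 × 24, A = 2 208 mm², x = 54 mm, Ī = 1 557 376 mm⁴.
Centroid: x̄ = ΣA·x / ΣA = 38.848 mm.
Transfer each piece to the vertical centroidal axis using Ī + A·d² with d = x − 38.848:
  web: d = -34.848 mm → contributes +2 341 920 mm⁴
  top flange (beyond web): d = 15.152 mm → contributes +2 064 263 mm⁴
  bottom flange (beyond web): d = 15.152 mm → contributes +2 064 263 mm⁴
Total I = 6 470 447 mm⁴.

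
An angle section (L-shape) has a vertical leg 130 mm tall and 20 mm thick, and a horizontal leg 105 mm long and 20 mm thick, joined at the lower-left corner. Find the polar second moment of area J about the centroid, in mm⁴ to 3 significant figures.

J ≈ 1.08 × 10⁷ mm⁴

Break the section into simple shapes (no overlaps), measuring from the bottom-left corner of the bounding box.
Vertical leg: 20 × 130, A = 2 600 mm², y = 65 mm, Ī = 3 661 667 mm⁴.
Horizontal leg (remainder): 85 × 20, A = 1 700 mm², y = 10 mm, Ī = 56 667 mm⁴.
Centroid: ȳ = ΣA·y / ΣA = 43.256 mm.
Transfer each piece to the centroidal x-axis using Ī + A·d² with d = y − 43.256:
  vertical leg: d = 21.744 mm → contributes +4 890 972 mm⁴
  horizontal leg (remainder): d = -33.256 mm → contributes +1 936 780 mm⁴
Total I = 6 827 752 mm⁴.
For the y-axis: x̄ = 30.756 mm.
Repeating about the centroidal y-axis gives I_y = 3 943 377 mm⁴.
Polar second moment: J = I_x + I_y = 10 771 129 mm⁴.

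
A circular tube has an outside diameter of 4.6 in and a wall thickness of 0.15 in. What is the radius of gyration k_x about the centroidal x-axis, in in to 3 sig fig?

k_x ≈ 1.57 in

Split into non-overlapping primitives; take the origin at the lower-left of the bounding box.
Outer circle: ⌀4.6, A = 16.619 in², y = 2.3 in, Ī = 21.979 in⁴.
Bore (subtracted): ⌀4.3, A = 14.522 in², y = 2.3 in, Ī = 16.782 in⁴.
By symmetry the centroid is at mid-height, ȳ = 2.3 in.
All pieces are centred on the centroidal x-axis, so I = ΣĪ (holes subtracted) = 5.1967 in⁴.
Radius of gyration: k = √(I/A) = √(5.1967 / 2.097) = 1.5742 in.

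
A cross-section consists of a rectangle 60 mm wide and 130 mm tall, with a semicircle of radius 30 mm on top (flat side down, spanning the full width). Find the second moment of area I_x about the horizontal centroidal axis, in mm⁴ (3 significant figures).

Break the section into simple shapes (no overlaps), measuring from the bottom-left corner of the bounding box.
Rectangular body: 60 × 130, A = 7 800 mm², y = 65 mm, Ī = 10 985 000 mm⁴.
Semicircular cap: semicircle r = 30, A = 1413.7 mm², y = 142.73 mm, Ī = 88 903 mm⁴.
Centroid: ȳ = ΣA·y / ΣA = 76.927 mm.
Transfer each piece to the horizontal centroidal axis using Ī + A·d² with d = y − 76.927:
  rectangular body: d = -11.927 mm → contributes +12 094 568 mm⁴
  semicircular cap: d = 65.805 mm → contributes +6 210 800 mm⁴
Total I = 18 305 367 mm⁴.

I_x ≈ 1.83 × 10⁷ mm⁴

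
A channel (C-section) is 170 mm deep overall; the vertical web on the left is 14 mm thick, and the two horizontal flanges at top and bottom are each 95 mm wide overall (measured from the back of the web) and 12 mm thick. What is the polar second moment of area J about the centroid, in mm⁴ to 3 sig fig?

Decompose the section into non-overlapping parts with the origin at the bottom-left of its bounding rectangle.
Web: 14 × 170, A = 2 380 mm², y = 85 mm, Ī = 5 731 833 mm⁴.
Top flange (beyond web): 81 × 12, A = 972 mm², y = 164 mm, Ī = 11 664 mm⁴.
Bottom flange (beyond web): 81 × 12, A = 972 mm², y = 6 mm, Ī = 11 664 mm⁴.
By symmetry the centroid is at mid-height, ȳ = 85 mm.
Transfer each piece to the centroidal x-axis using Ī + A·d² with d = y − 85:
  web: d = 0 mm → contributes +5 731 833 mm⁴
  top flange (beyond web): d = 79 mm → contributes +6 077 916 mm⁴
  bottom flange (beyond web): d = -79 mm → contributes +6 077 916 mm⁴
Total I = 17 887 665 mm⁴.
For the y-axis: x̄ = 28.355 mm.
Repeating about the centroidal y-axis gives I_y = 3 515 964 mm⁴.
Polar second moment: J = I_x + I_y = 21 403 629 mm⁴.

J ≈ 2.14 × 10⁷ mm⁴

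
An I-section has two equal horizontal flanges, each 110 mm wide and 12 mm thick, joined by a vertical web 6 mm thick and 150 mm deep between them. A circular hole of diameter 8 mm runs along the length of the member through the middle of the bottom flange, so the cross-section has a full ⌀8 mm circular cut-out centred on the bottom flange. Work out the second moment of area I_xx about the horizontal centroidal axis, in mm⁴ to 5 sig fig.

I_xx ≈ 1.8705 × 10⁷ mm⁴

Break the section into simple shapes (no overlaps), measuring from the bottom-left corner of the bounding box.
Bottom flange: 110 × 12, A = 1 320 mm², y = 6 mm, Ī = 15 840 mm⁴.
Web: 6 × 150, A = 900 mm², y = 87 mm, Ī = 1 687 500 mm⁴.
Top flange: 110 × 12, A = 1 320 mm², y = 168 mm, Ī = 15 840 mm⁴.
Hole (subtracted): ⌀8, A = 50.26548 mm², y = 6 mm, Ī = 201.0619 mm⁴.
Centroid: ȳ = ΣA·y / ΣA = 88.16671 mm.
Transfer each piece to the horizontal centroidal axis using Ī + A·d² with d = y − 88.16671:
  bottom flange: d = -82.16671 mm → contributes +8 927 646 mm⁴
  web: d = -1.166709 mm → contributes +1 688 725 mm⁴
  top flange: d = 79.83329 mm → contributes +8 428 668 mm⁴
  hole: d = -82.16671 mm → contributes −339561.8 mm⁴
Total I = 18 705 477 mm⁴.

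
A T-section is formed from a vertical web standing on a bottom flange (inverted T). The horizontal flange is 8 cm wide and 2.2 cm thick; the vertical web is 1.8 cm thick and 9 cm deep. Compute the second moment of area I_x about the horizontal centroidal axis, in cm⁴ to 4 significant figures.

Treat the section as a set of non-overlapping primitives; coordinates are from the bounding-box lower-left.
Flange: 8 × 2.2, A = 17.6 cm², y = 1.1 cm, Ī = 7.09867 cm⁴.
Web: 1.8 × 9, A = 16.2 cm², y = 6.7 cm, Ī = 109.35 cm⁴.
Centroid: ȳ = ΣA·y / ΣA = 3.78402 cm.
Transfer each piece to the horizontal centroidal axis using Ī + A·d² with d = y − 3.78402:
  flange: d = -2.68402 cm → contributes +133.889 cm⁴
  web: d = 2.91598 cm → contributes +247.097 cm⁴
Total I = 380.986 cm⁴.

I_x ≈ 381.0 cm⁴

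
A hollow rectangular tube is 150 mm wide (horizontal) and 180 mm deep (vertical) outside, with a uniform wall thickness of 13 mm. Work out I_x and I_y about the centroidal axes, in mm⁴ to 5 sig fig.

Break the section into simple shapes (no overlaps), measuring from the bottom-left corner of the bounding box.
Outer rectangle: 150 × 180, A = 27 000 mm², y = 90 mm, Ī = 72 900 000 mm⁴.
Inner void (subtracted): 124 × 154, A = 19 096 mm², y = 90 mm, Ī = 37 740 061 mm⁴.
By symmetry the centroid is at mid-height, ȳ = 90 mm.
All pieces are centred on the centroidal x-axis, so I = ΣĪ (holes subtracted) = 35 159 939 mm⁴.
Repeating about the centroidal y-axis gives I_y = 26 156 659 mm⁴.

I_x ≈ 3.5160 × 10⁷ mm⁴, I_y ≈ 2.6157 × 10⁷ mm⁴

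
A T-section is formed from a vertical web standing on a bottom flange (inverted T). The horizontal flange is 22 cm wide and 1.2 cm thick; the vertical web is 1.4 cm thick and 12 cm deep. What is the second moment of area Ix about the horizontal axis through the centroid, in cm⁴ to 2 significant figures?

Treat the section as a set of non-overlapping primitives; coordinates are from the bounding-box lower-left.
Flange: 22 × 1.2, A = 26.4 cm², y = 0.6 cm, Ī = 3.168 cm⁴.
Web: 1.4 × 12, A = 16.8 cm², y = 7.2 cm, Ī = 201.6 cm⁴.
Centroid: ȳ = ΣA·y / ΣA = 3.167 cm.
Transfer each piece to the horizontal axis through the centroid using Ī + A·d² with d = y − 3.167:
  flange: d = -2.567 cm → contributes +177.1 cm⁴
  web: d = 4.033 cm → contributes +474.9 cm⁴
Total I = 652 cm⁴.

Ix ≈ 650 cm⁴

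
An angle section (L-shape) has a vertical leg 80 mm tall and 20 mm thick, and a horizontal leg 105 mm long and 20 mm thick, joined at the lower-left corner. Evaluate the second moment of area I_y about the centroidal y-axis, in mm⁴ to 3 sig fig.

I_y ≈ 3.35 × 10⁶ mm⁴

Break the section into simple shapes (no overlaps), measuring from the bottom-left corner of the bounding box.
Vertical leg: 20 × 80, A = 1 600 mm², x = 10 mm, Ī = 53 333 mm⁴.
Horizontal leg (remainder): 85 × 20, A = 1 700 mm², x = 62.5 mm, Ī = 1 023 542 mm⁴.
Centroid: x̄ = ΣA·x / ΣA = 37.045 mm.
Transfer each piece to the centroidal y-axis using Ī + A·d² with d = x − 37.045:
  vertical leg: d = -27.045 mm → contributes +1 223 664 mm⁴
  horizontal leg (remainder): d = 25.455 mm → contributes +2 125 029 mm⁴
Total I = 3 348 693 mm⁴.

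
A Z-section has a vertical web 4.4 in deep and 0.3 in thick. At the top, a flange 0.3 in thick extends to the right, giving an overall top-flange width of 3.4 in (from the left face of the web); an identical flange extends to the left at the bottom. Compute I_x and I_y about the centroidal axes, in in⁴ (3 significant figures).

I_x ≈ 9.96 in⁴, I_y ≈ 6.87 in⁴

Decompose the section into non-overlapping parts with the origin at the bottom-left of its bounding rectangle.
Web: 0.3 × 4.4, A = 1.32 in², y = 2.2 in, Ī = 2.1296 in⁴.
Top flange (beyond web): 3.1 × 0.3, A = 0.93 in², y = 4.25 in, Ī = 0.006975 in⁴.
Bottom flange (beyond web): 3.1 × 0.3, A = 0.93 in², y = 0.15 in, Ī = 0.006975 in⁴.
Centroid: ȳ = ΣA·y / ΣA = 2.2 in.
Transfer each piece to the centroidal x-axis using Ī + A·d² with d = y − 2.2:
  web: d = 0 in → contributes +2.1296 in⁴
  top flange (beyond web): d = 2.05 in → contributes +3.9153 in⁴
  bottom flange (beyond web): d = -2.05 in → contributes +3.9153 in⁴
Total I = 9.9602 in⁴.
For the y-axis: x̄ = 3.25 in.
Repeating about the centroidal y-axis gives I_y = 6.8749 in⁴.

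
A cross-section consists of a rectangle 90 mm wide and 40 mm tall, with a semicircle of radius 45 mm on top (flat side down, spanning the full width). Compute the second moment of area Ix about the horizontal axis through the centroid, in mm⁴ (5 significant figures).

Break the section into simple shapes (no overlaps), measuring from the bottom-left corner of the bounding box.
Rectangular body: 90 × 40, A = 3 600 mm², y = 20 mm, Ī = 480 000 mm⁴.
Semicircular cap: semicircle r = 45, A = 3180.863 mm², y = 59.09859 mm, Ī = 450072.1 mm⁴.
Centroid: ȳ = ΣA·y / ΣA = 38.34092 mm.
Transfer each piece to the horizontal axis through the centroid using Ī + A·d² with d = y − 38.34092:
  rectangular body: d = -18.34092 mm → contributes +1 691 002 mm⁴
  semicircular cap: d = 20.75767 mm → contributes +1 820 645 mm⁴
Total I = 3 511 647 mm⁴.

Ix ≈ 3.5116 × 10⁶ mm⁴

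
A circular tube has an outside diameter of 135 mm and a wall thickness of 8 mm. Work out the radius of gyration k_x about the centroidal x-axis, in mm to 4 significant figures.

Break the section into simple shapes (no overlaps), measuring from the bottom-left corner of the bounding box.
Outer circle: ⌀135, A = 14313.9 mm², y = 67.5 mm, Ī = 16 304 406 mm⁴.
Bore (subtracted): ⌀119, A = 11 122 mm², y = 67.5 mm, Ī = 9 843 686 mm⁴.
By symmetry the centroid is at mid-height, ȳ = 67.5 mm.
All pieces are centred on the centroidal x-axis, so I = ΣĪ (holes subtracted) = 6 460 720 mm⁴.
Radius of gyration: k = √(I/A) = √(6 460 720 / 3191.86) = 44.9903 mm.

k_x ≈ 44.99 mm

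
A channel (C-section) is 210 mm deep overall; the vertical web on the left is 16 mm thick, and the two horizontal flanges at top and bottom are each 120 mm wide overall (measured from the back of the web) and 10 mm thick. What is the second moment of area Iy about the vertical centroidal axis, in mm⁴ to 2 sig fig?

Treat the section as a set of non-overlapping primitives; coordinates are from the bounding-box lower-left.
Web: 16 × 210, A = 3 360 mm², x = 8 mm, Ī = 71 680 mm⁴.
Top flange (beyond web): 104 × 10, A = 1 040 mm², x = 68 mm, Ī = 937 387 mm⁴.
Bottom flange (beyond web): 104 × 10, A = 1 040 mm², x = 68 mm, Ī = 937 387 mm⁴.
Centroid: x̄ = ΣA·x / ΣA = 30.94 mm.
Transfer each piece to the vertical centroidal axis using Ī + A·d² with d = x − 30.94:
  web: d = -22.94 mm → contributes +1 840 040 mm⁴
  top flange (beyond web): d = 37.06 mm → contributes +2 365 677 mm⁴
  bottom flange (beyond web): d = 37.06 mm → contributes +2 365 677 mm⁴
Total I = 6 571 395 mm⁴.

Iy ≈ 6.6 × 10⁶ mm⁴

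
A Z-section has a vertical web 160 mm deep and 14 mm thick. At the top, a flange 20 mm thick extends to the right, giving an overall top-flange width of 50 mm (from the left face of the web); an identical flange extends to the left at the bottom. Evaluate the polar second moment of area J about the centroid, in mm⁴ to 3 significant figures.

Break the section into simple shapes (no overlaps), measuring from the bottom-left corner of the bounding box.
Web: 14 × 160, A = 2 240 mm², y = 80 mm, Ī = 4 778 667 mm⁴.
Top flange (beyond web): 36 × 20, A = 720 mm², y = 150 mm, Ī = 24 000 mm⁴.
Bottom flange (beyond web): 36 × 20, A = 720 mm², y = 10 mm, Ī = 24 000 mm⁴.
Centroid: ȳ = ΣA·y / ΣA = 80 mm.
Transfer each piece to the centroidal x-axis using Ī + A·d² with d = y − 80:
  web: d = 0 mm → contributes +4 778 667 mm⁴
  top flange (beyond web): d = 70 mm → contributes +3 552 000 mm⁴
  bottom flange (beyond web): d = -70 mm → contributes +3 552 000 mm⁴
Total I = 11 882 667 mm⁴.
For the y-axis: x̄ = 43 mm.
Repeating about the centroidal y-axis gives I_y = 1 092 107 mm⁴.
Polar second moment: J = I_x + I_y = 12 974 773 mm⁴.

J ≈ 1.30 × 10⁷ mm⁴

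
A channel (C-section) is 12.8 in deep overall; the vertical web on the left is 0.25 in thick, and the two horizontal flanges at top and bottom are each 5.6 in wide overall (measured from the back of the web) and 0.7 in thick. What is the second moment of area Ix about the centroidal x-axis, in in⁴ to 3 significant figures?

Ix ≈ 318 in⁴

Split into non-overlapping primitives; take the origin at the lower-left of the bounding box.
Web: 0.25 × 12.8, A = 3.2 in², y = 6.4 in, Ī = 43.691 in⁴.
Top flange (beyond web): 5.35 × 0.7, A = 3.745 in², y = 12.45 in, Ī = 0.15292 in⁴.
Bottom flange (beyond web): 5.35 × 0.7, A = 3.745 in², y = 0.35 in, Ī = 0.15292 in⁴.
By symmetry the centroid is at mid-height, ȳ = 6.4 in.
Transfer each piece to the centroidal x-axis using Ī + A·d² with d = y − 6.4:
  web: d = 0 in → contributes +43.691 in⁴
  top flange (beyond web): d = 6.05 in → contributes +137.23 in⁴
  bottom flange (beyond web): d = -6.05 in → contributes +137.23 in⁴
Total I = 318.15 in⁴.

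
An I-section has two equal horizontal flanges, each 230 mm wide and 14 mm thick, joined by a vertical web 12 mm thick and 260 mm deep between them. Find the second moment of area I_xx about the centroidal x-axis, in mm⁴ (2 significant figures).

I_xx ≈ 1.4 × 10⁸ mm⁴

Split into non-overlapping primitives; take the origin at the lower-left of the bounding box.
Bottom flange: 230 × 14, A = 3 220 mm², y = 7 mm, Ī = 52 593 mm⁴.
Web: 12 × 260, A = 3 120 mm², y = 144 mm, Ī = 17 576 000 mm⁴.
Top flange: 230 × 14, A = 3 220 mm², y = 281 mm, Ī = 52 593 mm⁴.
By symmetry the centroid is at mid-height, ȳ = 144 mm.
Transfer each piece to the centroidal x-axis using Ī + A·d² with d = y − 144:
  bottom flange: d = -137 mm → contributes +60 488 773 mm⁴
  web: d = 0 mm → contributes +17 576 000 mm⁴
  top flange: d = 137 mm → contributes +60 488 773 mm⁴
Total I = 138 553 547 mm⁴.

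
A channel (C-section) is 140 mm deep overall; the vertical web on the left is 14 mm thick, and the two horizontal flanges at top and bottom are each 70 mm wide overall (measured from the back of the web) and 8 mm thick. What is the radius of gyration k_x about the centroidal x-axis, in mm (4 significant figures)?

Break the section into simple shapes (no overlaps), measuring from the bottom-left corner of the bounding box.
Web: 14 × 140, A = 1 960 mm², y = 70 mm, Ī = 3 201 333 mm⁴.
Top flange (beyond web): 56 × 8, A = 448 mm², y = 136 mm, Ī = 2389.33 mm⁴.
Bottom flange (beyond web): 56 × 8, A = 448 mm², y = 4 mm, Ī = 2389.33 mm⁴.
By symmetry the centroid is at mid-height, ȳ = 70 mm.
Transfer each piece to the centroidal x-axis using Ī + A·d² with d = y − 70:
  web: d = 0 mm → contributes +3 201 333 mm⁴
  top flange (beyond web): d = 66 mm → contributes +1 953 877 mm⁴
  bottom flange (beyond web): d = -66 mm → contributes +1 953 877 mm⁴
Total I = 7 109 088 mm⁴.
Radius of gyration: k = √(I/A) = √(7 109 088 / 2 856) = 49.8916 mm.

k_x ≈ 49.89 mm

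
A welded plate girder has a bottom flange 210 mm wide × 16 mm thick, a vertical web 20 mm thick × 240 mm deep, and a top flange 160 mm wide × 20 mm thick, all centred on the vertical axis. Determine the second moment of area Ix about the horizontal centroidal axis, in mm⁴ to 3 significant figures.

Ix ≈ 1.32 × 10⁸ mm⁴

Treat the section as a set of non-overlapping primitives; coordinates are from the bounding-box lower-left.
Bottom plate: 210 × 16, A = 3 360 mm², y = 8 mm, Ī = 71 680 mm⁴.
Web plate: 20 × 240, A = 4 800 mm², y = 136 mm, Ī = 23 040 000 mm⁴.
Top plate: 160 × 20, A = 3 200 mm², y = 266 mm, Ī = 106 667 mm⁴.
Centroid: ȳ = ΣA·y / ΣA = 134.76 mm.
Transfer each piece to the horizontal centroidal axis using Ī + A·d² with d = y − 134.76:
  bottom plate: d = -126.76 mm → contributes +54 060 968 mm⁴
  web plate: d = 1.2394 mm → contributes +23 047 374 mm⁴
  top plate: d = 131.24 mm → contributes +55 222 794 mm⁴
Total I = 132 331 135 mm⁴.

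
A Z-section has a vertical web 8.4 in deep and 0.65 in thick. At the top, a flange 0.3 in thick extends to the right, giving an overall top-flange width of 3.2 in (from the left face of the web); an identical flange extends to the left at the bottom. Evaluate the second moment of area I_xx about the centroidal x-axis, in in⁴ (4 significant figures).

I_xx ≈ 57.21 in⁴

Treat the section as a set of non-overlapping primitives; coordinates are from the bounding-box lower-left.
Web: 0.65 × 8.4, A = 5.46 in², y = 4.2 in, Ī = 32.1048 in⁴.
Top flange (beyond web): 2.55 × 0.3, A = 0.765 in², y = 8.25 in, Ī = 0.0057375 in⁴.
Bottom flange (beyond web): 2.55 × 0.3, A = 0.765 in², y = 0.15 in, Ī = 0.0057375 in⁴.
Centroid: ȳ = ΣA·y / ΣA = 4.2 in.
Transfer each piece to the centroidal x-axis using Ī + A·d² with d = y − 4.2:
  web: d = 0 in → contributes +32.1048 in⁴
  top flange (beyond web): d = 4.05 in → contributes +12.5537 in⁴
  bottom flange (beyond web): d = -4.05 in → contributes +12.5537 in⁴
Total I = 57.2121 in⁴.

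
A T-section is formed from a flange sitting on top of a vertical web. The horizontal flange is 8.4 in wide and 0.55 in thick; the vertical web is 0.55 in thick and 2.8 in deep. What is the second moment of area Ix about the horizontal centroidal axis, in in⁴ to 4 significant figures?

Decompose the section into non-overlapping parts with the origin at the bottom-left of its bounding rectangle.
Flange: 8.4 × 0.55, A = 4.62 in², y = 3.075 in, Ī = 0.116463 in⁴.
Web: 0.55 × 2.8, A = 1.54 in², y = 1.4 in, Ī = 1.00613 in⁴.
Centroid: ȳ = ΣA·y / ΣA = 2.65625 in.
Transfer each piece to the horizontal centroidal axis using Ī + A·d² with d = y − 2.65625:
  flange: d = 0.41875 in → contributes +0.926587 in⁴
  web: d = -1.25625 in → contributes +3.43651 in⁴
Total I = 4.36309 in⁴.

Ix ≈ 4.363 in⁴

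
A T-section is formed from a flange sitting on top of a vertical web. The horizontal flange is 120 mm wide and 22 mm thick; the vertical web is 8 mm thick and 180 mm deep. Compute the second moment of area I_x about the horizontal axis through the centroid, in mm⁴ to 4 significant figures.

Decompose the section into non-overlapping parts with the origin at the bottom-left of its bounding rectangle.
Flange: 120 × 22, A = 2 640 mm², y = 191 mm, Ī = 106 480 mm⁴.
Web: 8 × 180, A = 1 440 mm², y = 90 mm, Ī = 3 888 000 mm⁴.
Centroid: ȳ = ΣA·y / ΣA = 155.353 mm.
Transfer each piece to the horizontal axis through the centroid using Ī + A·d² with d = y − 155.353:
  flange: d = 35.6471 mm → contributes +3 461 162 mm⁴
  web: d = -65.3529 mm → contributes +10 038 250 mm⁴
Total I = 13 499 412 mm⁴.

I_x ≈ 1.350 × 10⁷ mm⁴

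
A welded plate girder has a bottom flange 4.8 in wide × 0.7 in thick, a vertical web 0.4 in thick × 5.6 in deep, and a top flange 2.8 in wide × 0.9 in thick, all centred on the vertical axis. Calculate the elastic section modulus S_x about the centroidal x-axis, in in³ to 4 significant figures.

Split into non-overlapping primitives; take the origin at the lower-left of the bounding box.
Bottom plate: 4.8 × 0.7, A = 3.36 in², y = 0.35 in, Ī = 0.1372 in⁴.
Web plate: 0.4 × 5.6, A = 2.24 in², y = 3.5 in, Ī = 5.85387 in⁴.
Top plate: 2.8 × 0.9, A = 2.52 in², y = 6.75 in, Ī = 0.1701 in⁴.
Centroid: ȳ = ΣA·y / ΣA = 3.20517 in.
Transfer each piece to the centroidal x-axis using Ī + A·d² with d = y − 3.20517:
  bottom plate: d = -2.85517 in → contributes +27.528 in⁴
  web plate: d = 0.294828 in → contributes +6.04857 in⁴
  top plate: d = 3.54483 in → contributes +31.8359 in⁴
Total I = 65.4124 in⁴.
Extreme fibre distance c = 3.99483 in; S = I/c = 16.3743 in³.

S_x ≈ 16.37 in³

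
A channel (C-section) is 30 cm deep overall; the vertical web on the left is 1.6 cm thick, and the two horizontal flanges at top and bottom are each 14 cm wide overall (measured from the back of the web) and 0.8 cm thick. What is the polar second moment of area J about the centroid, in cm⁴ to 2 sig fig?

Treat the section as a set of non-overlapping primitives; coordinates are from the bounding-box lower-left.
Web: 1.6 × 30, A = 48 cm², y = 15 cm, Ī = 3 600 cm⁴.
Top flange (beyond web): 12.4 × 0.8, A = 9.92 cm², y = 29.6 cm, Ī = 0.5291 cm⁴.
Bottom flange (beyond web): 12.4 × 0.8, A = 9.92 cm², y = 0.4 cm, Ī = 0.5291 cm⁴.
By symmetry the centroid is at mid-height, ȳ = 15 cm.
Transfer each piece to the centroidal x-axis using Ī + A·d² with d = y − 15:
  web: d = 0 cm → contributes +3 600 cm⁴
  top flange (beyond web): d = 14.6 cm → contributes +2 115 cm⁴
  bottom flange (beyond web): d = -14.6 cm → contributes +2 115 cm⁴
Total I = 7 830 cm⁴.
For the y-axis: x̄ = 2.847 cm.
Repeating about the centroidal y-axis gives I_y = 952.3 cm⁴.
Polar second moment: J = I_x + I_y = 8 782 cm⁴.

J ≈ 8800 cm⁴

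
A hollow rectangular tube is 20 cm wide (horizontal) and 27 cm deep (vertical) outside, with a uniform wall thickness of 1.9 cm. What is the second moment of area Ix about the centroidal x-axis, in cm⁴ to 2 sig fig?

Decompose the section into non-overlapping parts with the origin at the bottom-left of its bounding rectangle.
Outer rectangle: 20 × 27, A = 540 cm², y = 13.5 cm, Ī = 32 805 cm⁴.
Inner void (subtracted): 16.2 × 23.2, A = 375.8 cm², y = 13.5 cm, Ī = 16 858 cm⁴.
By symmetry the centroid is at mid-height, ȳ = 13.5 cm.
All pieces are centred on the centroidal x-axis, so I = ΣĪ (holes subtracted) = 15 947 cm⁴.

Ix ≈ 1.6 × 10⁴ cm⁴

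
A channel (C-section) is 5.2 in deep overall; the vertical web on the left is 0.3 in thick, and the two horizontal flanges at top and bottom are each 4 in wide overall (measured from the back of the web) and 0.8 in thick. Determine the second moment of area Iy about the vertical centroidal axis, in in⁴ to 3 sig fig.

Break the section into simple shapes (no overlaps), measuring from the bottom-left corner of the bounding box.
Web: 0.3 × 5.2, A = 1.56 in², x = 0.15 in, Ī = 0.0117 in⁴.
Top flange (beyond web): 3.7 × 0.8, A = 2.96 in², x = 2.15 in, Ī = 3.3769 in⁴.
Bottom flange (beyond web): 3.7 × 0.8, A = 2.96 in², x = 2.15 in, Ī = 3.3769 in⁴.
Centroid: x̄ = ΣA·x / ΣA = 1.7329 in.
Transfer each piece to the vertical centroidal axis using Ī + A·d² with d = x − 1.7329:
  web: d = -1.5829 in → contributes +3.9203 in⁴
  top flange (beyond web): d = 0.41711 in → contributes +3.8919 in⁴
  bottom flange (beyond web): d = 0.41711 in → contributes +3.8919 in⁴
Total I = 11.704 in⁴.

Iy ≈ 11.7 in⁴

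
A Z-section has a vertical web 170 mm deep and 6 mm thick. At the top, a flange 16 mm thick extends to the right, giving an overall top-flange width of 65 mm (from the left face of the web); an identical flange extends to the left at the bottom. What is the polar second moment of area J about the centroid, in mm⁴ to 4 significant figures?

Split into non-overlapping primitives; take the origin at the lower-left of the bounding box.
Web: 6 × 170, A = 1 020 mm², y = 85 mm, Ī = 2 456 500 mm⁴.
Top flange (beyond web): 59 × 16, A = 944 mm², y = 162 mm, Ī = 20138.7 mm⁴.
Bottom flange (beyond web): 59 × 16, A = 944 mm², y = 8 mm, Ī = 20138.7 mm⁴.
Centroid: ȳ = ΣA·y / ΣA = 85 mm.
Transfer each piece to the centroidal x-axis using Ī + A·d² with d = y − 85:
  web: d = 0 mm → contributes +2 456 500 mm⁴
  top flange (beyond web): d = 77 mm → contributes +5 617 115 mm⁴
  bottom flange (beyond web): d = -77 mm → contributes +5 617 115 mm⁴
Total I = 13 690 729 mm⁴.
For the y-axis: x̄ = 62 mm.
Repeating about the centroidal y-axis gives I_y = 2 544 937 mm⁴.
Polar second moment: J = I_x + I_y = 16 235 667 mm⁴.

J ≈ 1.624 × 10⁷ mm⁴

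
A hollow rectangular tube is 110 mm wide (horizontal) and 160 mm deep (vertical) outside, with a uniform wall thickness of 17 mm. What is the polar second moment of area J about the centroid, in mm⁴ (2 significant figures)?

Split into non-overlapping primitives; take the origin at the lower-left of the bounding box.
Outer rectangle: 110 × 160, A = 17 600 mm², y = 80 mm, Ī = 37 546 667 mm⁴.
Inner void (subtracted): 76 × 126, A = 9 576 mm², y = 80 mm, Ī = 12 669 048 mm⁴.
By symmetry the centroid is at mid-height, ȳ = 80 mm.
All pieces are centred on the centroidal x-axis, so I = ΣĪ (holes subtracted) = 24 877 619 mm⁴.
Repeating about the centroidal y-axis gives I_y = 13 137 419 mm⁴.
Polar second moment: J = I_x + I_y = 38 015 037 mm⁴.

J ≈ 3.8 × 10⁷ mm⁴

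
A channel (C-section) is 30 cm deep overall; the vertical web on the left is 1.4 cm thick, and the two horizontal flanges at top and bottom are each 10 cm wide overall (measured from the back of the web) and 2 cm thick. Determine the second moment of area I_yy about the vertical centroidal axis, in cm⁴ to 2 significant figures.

Split into non-overlapping primitives; take the origin at the lower-left of the bounding box.
Web: 1.4 × 30, A = 42 cm², x = 0.7 cm, Ī = 6.86 cm⁴.
Top flange (beyond web): 8.6 × 2, A = 17.2 cm², x = 5.7 cm, Ī = 106 cm⁴.
Bottom flange (beyond web): 8.6 × 2, A = 17.2 cm², x = 5.7 cm, Ī = 106 cm⁴.
Centroid: x̄ = ΣA·x / ΣA = 2.951 cm.
Transfer each piece to the vertical centroidal axis using Ī + A·d² with d = x − 2.951:
  web: d = -2.251 cm → contributes +219.7 cm⁴
  top flange (beyond web): d = 2.749 cm → contributes +236 cm⁴
  bottom flange (beyond web): d = 2.749 cm → contributes +236 cm⁴
Total I = 691.7 cm⁴.

I_yy ≈ 690 cm⁴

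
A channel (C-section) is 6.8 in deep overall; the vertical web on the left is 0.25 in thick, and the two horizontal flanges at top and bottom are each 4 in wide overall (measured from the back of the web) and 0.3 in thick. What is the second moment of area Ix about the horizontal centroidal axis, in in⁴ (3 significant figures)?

Treat the section as a set of non-overlapping primitives; coordinates are from the bounding-box lower-left.
Web: 0.25 × 6.8, A = 1.7 in², y = 3.4 in, Ī = 6.5507 in⁴.
Top flange (beyond web): 3.75 × 0.3, A = 1.125 in², y = 6.65 in, Ī = 0.0084375 in⁴.
Bottom flange (beyond web): 3.75 × 0.3, A = 1.125 in², y = 0.15 in, Ī = 0.0084375 in⁴.
By symmetry the centroid is at mid-height, ȳ = 3.4 in.
Transfer each piece to the horizontal centroidal axis using Ī + A·d² with d = y − 3.4:
  web: d = 0 in → contributes +6.5507 in⁴
  top flange (beyond web): d = 3.25 in → contributes +11.891 in⁴
  bottom flange (beyond web): d = -3.25 in → contributes +11.891 in⁴
Total I = 30.333 in⁴.

Ix ≈ 30.3 in⁴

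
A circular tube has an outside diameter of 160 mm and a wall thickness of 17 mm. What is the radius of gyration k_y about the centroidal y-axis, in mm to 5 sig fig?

Split into non-overlapping primitives; take the origin at the lower-left of the bounding box.
Outer circle: ⌀160, A = 20106.19 mm², x = 80 mm, Ī = 32 169 909 mm⁴.
Bore (subtracted): ⌀126, A = 12468.98 mm², x = 80 mm, Ī = 12 372 347 mm⁴.
By symmetry the centroid is at mid-width, x̄ = 80 mm.
All pieces are centred on the centroidal y-axis, so I = ΣĪ (holes subtracted) = 19 797 562 mm⁴.
Radius of gyration: k = √(I/A) = √(19 797 562 / 7637.212) = 50.91414 mm.

k_y ≈ 50.914 mm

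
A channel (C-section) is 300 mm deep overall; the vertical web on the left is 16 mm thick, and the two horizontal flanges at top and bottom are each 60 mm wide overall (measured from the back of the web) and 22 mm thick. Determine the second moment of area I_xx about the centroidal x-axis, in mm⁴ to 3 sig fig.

I_xx ≈ 7.35 × 10⁷ mm⁴

Treat the section as a set of non-overlapping primitives; coordinates are from the bounding-box lower-left.
Web: 16 × 300, A = 4 800 mm², y = 150 mm, Ī = 36 000 000 mm⁴.
Top flange (beyond web): 44 × 22, A = 968 mm², y = 289 mm, Ī = 39 043 mm⁴.
Bottom flange (beyond web): 44 × 22, A = 968 mm², y = 11 mm, Ī = 39 043 mm⁴.
By symmetry the centroid is at mid-height, ȳ = 150 mm.
Transfer each piece to the centroidal x-axis using Ī + A·d² with d = y − 150:
  web: d = 0 mm → contributes +36 000 000 mm⁴
  top flange (beyond web): d = 139 mm → contributes +18 741 771 mm⁴
  bottom flange (beyond web): d = -139 mm → contributes +18 741 771 mm⁴
Total I = 73 483 541 mm⁴.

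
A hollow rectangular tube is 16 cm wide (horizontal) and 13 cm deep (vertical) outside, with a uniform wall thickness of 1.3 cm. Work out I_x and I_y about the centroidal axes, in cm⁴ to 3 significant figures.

Split into non-overlapping primitives; take the origin at the lower-left of the bounding box.
Outer rectangle: 16 × 13, A = 208 cm², y = 6.5 cm, Ī = 2929.3 cm⁴.
Inner void (subtracted): 13.4 × 10.4, A = 139.36 cm², y = 6.5 cm, Ī = 1256.1 cm⁴.
By symmetry the centroid is at mid-height, ȳ = 6.5 cm.
All pieces are centred on the centroidal x-axis, so I = ΣĪ (holes subtracted) = 1673.2 cm⁴.
Repeating about the centroidal y-axis gives I_y = 2 352 cm⁴.

I_x ≈ 1670 cm⁴, I_y ≈ 2350 cm⁴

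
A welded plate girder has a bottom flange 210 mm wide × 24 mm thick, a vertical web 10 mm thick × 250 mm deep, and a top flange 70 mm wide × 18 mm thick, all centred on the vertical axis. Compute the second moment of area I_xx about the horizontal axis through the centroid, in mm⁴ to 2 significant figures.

I_xx ≈ 1.0 × 10⁸ mm⁴

Break the section into simple shapes (no overlaps), measuring from the bottom-left corner of the bounding box.
Bottom plate: 210 × 24, A = 5 040 mm², y = 12 mm, Ī = 241 920 mm⁴.
Web plate: 10 × 250, A = 2 500 mm², y = 149 mm, Ī = 13 020 833 mm⁴.
Top plate: 70 × 18, A = 1 260 mm², y = 283 mm, Ī = 34 020 mm⁴.
Centroid: ȳ = ΣA·y / ΣA = 89.72 mm.
Transfer each piece to the horizontal axis through the centroid using Ī + A·d² with d = y − 89.72:
  bottom plate: d = -77.72 mm → contributes +30 687 665 mm⁴
  web plate: d = 59.28 mm → contributes +21 805 321 mm⁴
  top plate: d = 193.3 mm → contributes +47 102 711 mm⁴
Total I = 99 595 697 mm⁴.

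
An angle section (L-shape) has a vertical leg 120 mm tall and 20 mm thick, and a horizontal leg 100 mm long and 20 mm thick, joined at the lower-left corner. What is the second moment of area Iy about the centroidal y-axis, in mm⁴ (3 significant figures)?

Iy ≈ 3.33 × 10⁶ mm⁴

Split into non-overlapping primitives; take the origin at the lower-left of the bounding box.
Vertical leg: 20 × 120, A = 2 400 mm², x = 10 mm, Ī = 80 000 mm⁴.
Horizontal leg (remainder): 80 × 20, A = 1 600 mm², x = 60 mm, Ī = 853 333 mm⁴.
Centroid: x̄ = ΣA·x / ΣA = 30 mm.
Transfer each piece to the centroidal y-axis using Ī + A·d² with d = x − 30:
  vertical leg: d = -20 mm → contributes +1 040 000 mm⁴
  horizontal leg (remainder): d = 30 mm → contributes +2 293 333 mm⁴
Total I = 3 333 333 mm⁴.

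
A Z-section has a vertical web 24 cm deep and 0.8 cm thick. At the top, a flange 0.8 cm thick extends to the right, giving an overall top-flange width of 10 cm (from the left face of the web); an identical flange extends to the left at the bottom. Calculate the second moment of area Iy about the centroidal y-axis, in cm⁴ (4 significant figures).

Iy ≈ 472.8 cm⁴

Treat the section as a set of non-overlapping primitives; coordinates are from the bounding-box lower-left.
Web: 0.8 × 24, A = 19.2 cm², x = 9.6 cm, Ī = 1.024 cm⁴.
Top flange (beyond web): 9.2 × 0.8, A = 7.36 cm², x = 14.6 cm, Ī = 51.9125 cm⁴.
Bottom flange (beyond web): 9.2 × 0.8, A = 7.36 cm², x = 4.6 cm, Ī = 51.9125 cm⁴.
Centroid: x̄ = ΣA·x / ΣA = 9.6 cm.
Transfer each piece to the centroidal y-axis using Ī + A·d² with d = x − 9.6:
  web: d = 0 cm → contributes +1.024 cm⁴
  top flange (beyond web): d = 5 cm → contributes +235.913 cm⁴
  bottom flange (beyond web): d = -5 cm → contributes +235.913 cm⁴
Total I = 472.849 cm⁴.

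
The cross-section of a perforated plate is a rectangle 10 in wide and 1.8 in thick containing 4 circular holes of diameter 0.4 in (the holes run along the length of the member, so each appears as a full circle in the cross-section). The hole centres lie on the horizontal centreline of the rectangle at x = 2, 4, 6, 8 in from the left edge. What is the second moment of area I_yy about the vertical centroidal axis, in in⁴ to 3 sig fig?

Break the section into simple shapes (no overlaps), measuring from the bottom-left corner of the bounding box.
Plate: 10 × 1.8, A = 18 in², x = 5 in, Ī = 150 in⁴.
Hole 1 (subtracted): ⌀0.4, A = 0.12566 in², x = 2 in, Ī = 0.0012566 in⁴.
Hole 2 (subtracted): ⌀0.4, A = 0.12566 in², x = 4 in, Ī = 0.0012566 in⁴.
Hole 3 (subtracted): ⌀0.4, A = 0.12566 in², x = 6 in, Ī = 0.0012566 in⁴.
Hole 4 (subtracted): ⌀0.4, A = 0.12566 in², x = 8 in, Ī = 0.0012566 in⁴.
By symmetry the centroid is at mid-width, x̄ = 5 in.
Transfer each piece to the vertical centroidal axis using Ī + A·d² with d = x − 5:
  plate: d = 0 in → contributes +150 in⁴
  hole 1: d = -3 in → contributes −1.1322 in⁴
  hole 2: d = -1 in → contributes −0.12692 in⁴
  hole 3: d = 1 in → contributes −0.12692 in⁴
  hole 4: d = 3 in → contributes −1.1322 in⁴
Total I = 147.48 in⁴.

I_yy ≈ 147 in⁴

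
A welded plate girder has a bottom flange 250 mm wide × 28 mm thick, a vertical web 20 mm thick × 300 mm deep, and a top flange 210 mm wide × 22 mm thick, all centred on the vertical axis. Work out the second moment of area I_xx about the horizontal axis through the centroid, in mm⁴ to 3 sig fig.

Split into non-overlapping primitives; take the origin at the lower-left of the bounding box.
Bottom plate: 250 × 28, A = 7 000 mm², y = 14 mm, Ī = 457 333 mm⁴.
Web plate: 20 × 300, A = 6 000 mm², y = 178 mm, Ī = 45 000 000 mm⁴.
Top plate: 210 × 22, A = 4 620 mm², y = 339 mm, Ī = 186 340 mm⁴.
Centroid: ȳ = ΣA·y / ΣA = 155.06 mm.
Transfer each piece to the horizontal axis through the centroid using Ī + A·d² with d = y − 155.06:
  bottom plate: d = -141.06 mm → contributes +139 745 354 mm⁴
  web plate: d = 22.939 mm → contributes +48 157 105 mm⁴
  top plate: d = 183.94 mm → contributes +156 496 868 mm⁴
Total I = 344 399 327 mm⁴.

I_xx ≈ 3.44 × 10⁸ mm⁴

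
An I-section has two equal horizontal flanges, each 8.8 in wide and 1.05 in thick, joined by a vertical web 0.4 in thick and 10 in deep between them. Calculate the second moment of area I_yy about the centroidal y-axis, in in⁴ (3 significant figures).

Split into non-overlapping primitives; take the origin at the lower-left of the bounding box.
Bottom flange: 8.8 × 1.05, A = 9.24 in², x = 4.4 in, Ī = 59.629 in⁴.
Web: 0.4 × 10, A = 4 in², x = 4.4 in, Ī = 0.053333 in⁴.
Top flange: 8.8 × 1.05, A = 9.24 in², x = 4.4 in, Ī = 59.629 in⁴.
By symmetry the centroid is at mid-width, x̄ = 4.4 in.
All pieces are centred on the centroidal y-axis, so I = ΣĪ = 119.31 in⁴.

I_yy ≈ 119 in⁴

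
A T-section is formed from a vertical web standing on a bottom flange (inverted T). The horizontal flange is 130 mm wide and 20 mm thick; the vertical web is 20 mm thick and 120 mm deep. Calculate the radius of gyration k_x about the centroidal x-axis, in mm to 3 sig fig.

Break the section into simple shapes (no overlaps), measuring from the bottom-left corner of the bounding box.
Flange: 130 × 20, A = 2 600 mm², y = 10 mm, Ī = 86 667 mm⁴.
Web: 20 × 120, A = 2 400 mm², y = 80 mm, Ī = 2 880 000 mm⁴.
Centroid: ȳ = ΣA·y / ΣA = 43.6 mm.
Transfer each piece to the centroidal x-axis using Ī + A·d² with d = y − 43.6:
  flange: d = -33.6 mm → contributes +3 021 963 mm⁴
  web: d = 36.4 mm → contributes +6 059 904 mm⁴
Total I = 9 081 867 mm⁴.
Radius of gyration: k = √(I/A) = √(9 081 867 / 5 000) = 42.619 mm.

k_x ≈ 42.6 mm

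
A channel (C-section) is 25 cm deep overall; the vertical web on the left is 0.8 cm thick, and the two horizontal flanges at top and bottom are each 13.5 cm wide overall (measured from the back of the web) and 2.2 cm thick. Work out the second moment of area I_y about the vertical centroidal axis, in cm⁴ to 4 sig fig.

I_y ≈ 1423 cm⁴

Split into non-overlapping primitives; take the origin at the lower-left of the bounding box.
Web: 0.8 × 25, A = 20 cm², x = 0.4 cm, Ī = 1.06667 cm⁴.
Top flange (beyond web): 12.7 × 2.2, A = 27.94 cm², x = 7.15 cm, Ī = 375.537 cm⁴.
Bottom flange (beyond web): 12.7 × 2.2, A = 27.94 cm², x = 7.15 cm, Ī = 375.537 cm⁴.
Centroid: x̄ = ΣA·x / ΣA = 5.37088 cm.
Transfer each piece to the vertical centroidal axis using Ī + A·d² with d = x − 5.37088:
  web: d = -4.97088 cm → contributes +495.259 cm⁴
  top flange (beyond web): d = 1.77912 cm → contributes +463.975 cm⁴
  bottom flange (beyond web): d = 1.77912 cm → contributes +463.975 cm⁴
Total I = 1423.21 cm⁴.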